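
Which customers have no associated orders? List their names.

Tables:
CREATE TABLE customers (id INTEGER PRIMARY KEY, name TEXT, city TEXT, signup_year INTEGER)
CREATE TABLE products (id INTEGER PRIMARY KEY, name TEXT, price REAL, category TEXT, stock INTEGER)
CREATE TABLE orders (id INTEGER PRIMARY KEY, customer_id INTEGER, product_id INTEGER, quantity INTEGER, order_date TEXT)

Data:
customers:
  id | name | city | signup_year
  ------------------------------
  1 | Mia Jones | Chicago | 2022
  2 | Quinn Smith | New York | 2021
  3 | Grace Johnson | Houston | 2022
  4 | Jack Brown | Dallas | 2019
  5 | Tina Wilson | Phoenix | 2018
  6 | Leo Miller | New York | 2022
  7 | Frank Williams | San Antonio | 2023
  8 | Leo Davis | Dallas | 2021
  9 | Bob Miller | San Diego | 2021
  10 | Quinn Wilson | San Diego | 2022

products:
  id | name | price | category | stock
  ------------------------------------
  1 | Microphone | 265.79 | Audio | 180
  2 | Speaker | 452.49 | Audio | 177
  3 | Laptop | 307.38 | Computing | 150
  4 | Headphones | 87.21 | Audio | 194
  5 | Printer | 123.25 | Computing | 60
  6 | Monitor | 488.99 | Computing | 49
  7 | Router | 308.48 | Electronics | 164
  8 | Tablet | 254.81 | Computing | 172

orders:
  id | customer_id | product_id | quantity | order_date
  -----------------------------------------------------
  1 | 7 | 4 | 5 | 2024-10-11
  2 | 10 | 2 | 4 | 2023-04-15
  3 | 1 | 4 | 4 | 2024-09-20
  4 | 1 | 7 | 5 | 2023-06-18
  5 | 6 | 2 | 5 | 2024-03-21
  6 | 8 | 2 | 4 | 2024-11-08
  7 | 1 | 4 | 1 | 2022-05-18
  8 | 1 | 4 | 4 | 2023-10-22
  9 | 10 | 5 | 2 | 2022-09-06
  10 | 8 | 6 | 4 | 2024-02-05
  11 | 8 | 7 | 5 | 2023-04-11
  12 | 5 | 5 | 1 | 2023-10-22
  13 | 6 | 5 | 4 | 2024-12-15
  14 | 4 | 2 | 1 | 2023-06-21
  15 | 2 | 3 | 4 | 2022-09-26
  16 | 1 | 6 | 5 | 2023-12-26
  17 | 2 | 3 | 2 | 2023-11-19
SELECT p.name FROM customers p LEFT JOIN orders c ON c.customer_id = p.id WHERE c.id IS NULL

Execution result:
name
Grace Johnson
Bob Miller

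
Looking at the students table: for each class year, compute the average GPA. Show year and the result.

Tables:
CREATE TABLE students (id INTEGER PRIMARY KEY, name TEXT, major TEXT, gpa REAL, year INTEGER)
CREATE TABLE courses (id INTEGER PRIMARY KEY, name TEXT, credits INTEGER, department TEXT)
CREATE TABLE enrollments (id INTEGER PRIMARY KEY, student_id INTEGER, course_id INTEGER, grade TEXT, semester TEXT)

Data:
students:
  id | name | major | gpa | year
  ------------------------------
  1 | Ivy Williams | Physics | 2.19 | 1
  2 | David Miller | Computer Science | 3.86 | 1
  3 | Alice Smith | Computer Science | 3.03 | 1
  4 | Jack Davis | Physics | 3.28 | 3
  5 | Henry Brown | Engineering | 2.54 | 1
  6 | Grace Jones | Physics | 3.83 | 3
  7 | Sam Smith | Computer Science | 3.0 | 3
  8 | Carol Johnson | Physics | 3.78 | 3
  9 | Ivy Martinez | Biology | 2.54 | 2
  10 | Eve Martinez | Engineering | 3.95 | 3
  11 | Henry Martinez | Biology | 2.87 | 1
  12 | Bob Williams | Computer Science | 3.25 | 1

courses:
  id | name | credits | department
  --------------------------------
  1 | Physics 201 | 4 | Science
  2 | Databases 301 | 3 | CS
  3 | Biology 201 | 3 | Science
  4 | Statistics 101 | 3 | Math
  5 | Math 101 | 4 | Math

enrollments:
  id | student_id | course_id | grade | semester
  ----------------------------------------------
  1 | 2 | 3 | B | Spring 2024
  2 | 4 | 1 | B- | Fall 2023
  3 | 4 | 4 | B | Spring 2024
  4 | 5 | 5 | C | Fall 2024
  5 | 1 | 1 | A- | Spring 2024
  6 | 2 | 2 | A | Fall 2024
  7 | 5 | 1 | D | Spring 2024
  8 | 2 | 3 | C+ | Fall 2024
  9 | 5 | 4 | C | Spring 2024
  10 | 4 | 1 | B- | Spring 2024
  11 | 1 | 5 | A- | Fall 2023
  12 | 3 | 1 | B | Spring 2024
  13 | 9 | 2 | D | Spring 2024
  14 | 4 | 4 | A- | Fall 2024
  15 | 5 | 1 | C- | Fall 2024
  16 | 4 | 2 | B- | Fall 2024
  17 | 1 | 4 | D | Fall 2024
SELECT year, AVG(gpa) AS avg_gpa FROM students GROUP BY year

Execution result:
year | avg_gpa
1 | 2.96
2 | 2.54
3 | 3.57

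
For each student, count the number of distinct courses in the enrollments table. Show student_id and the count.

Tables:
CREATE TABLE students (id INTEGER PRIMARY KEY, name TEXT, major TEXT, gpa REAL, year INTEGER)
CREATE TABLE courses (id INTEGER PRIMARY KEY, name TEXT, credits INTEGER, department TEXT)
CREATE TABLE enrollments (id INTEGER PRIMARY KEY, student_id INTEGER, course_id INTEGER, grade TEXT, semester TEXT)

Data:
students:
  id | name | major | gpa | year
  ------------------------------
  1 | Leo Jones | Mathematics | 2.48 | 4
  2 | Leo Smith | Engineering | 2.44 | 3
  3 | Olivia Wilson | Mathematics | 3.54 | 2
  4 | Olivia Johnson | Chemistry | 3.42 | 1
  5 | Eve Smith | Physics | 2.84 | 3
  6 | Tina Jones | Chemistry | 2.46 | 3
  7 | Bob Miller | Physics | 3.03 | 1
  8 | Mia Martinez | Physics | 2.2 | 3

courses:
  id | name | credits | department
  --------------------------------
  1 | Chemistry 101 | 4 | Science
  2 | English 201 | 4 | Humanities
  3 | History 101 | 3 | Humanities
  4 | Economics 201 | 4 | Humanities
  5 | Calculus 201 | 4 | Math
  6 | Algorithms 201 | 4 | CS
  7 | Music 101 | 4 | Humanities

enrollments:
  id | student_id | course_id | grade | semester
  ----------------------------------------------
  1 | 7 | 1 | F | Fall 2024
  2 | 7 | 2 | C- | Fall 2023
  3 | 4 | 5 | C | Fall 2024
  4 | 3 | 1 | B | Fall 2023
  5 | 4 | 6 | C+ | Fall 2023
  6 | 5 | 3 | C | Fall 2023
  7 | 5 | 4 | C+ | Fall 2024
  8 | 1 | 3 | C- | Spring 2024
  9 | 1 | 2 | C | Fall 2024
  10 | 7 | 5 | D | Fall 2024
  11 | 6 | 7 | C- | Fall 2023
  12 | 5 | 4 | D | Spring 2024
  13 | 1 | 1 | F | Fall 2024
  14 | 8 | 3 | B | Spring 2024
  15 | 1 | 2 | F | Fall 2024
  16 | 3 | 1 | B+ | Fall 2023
SELECT student_id, COUNT(DISTINCT course_id) AS distinct_course_count FROM enrollments GROUP BY student_id

Execution result:
student_id | distinct_course_count
1 | 3
3 | 1
4 | 2
5 | 2
6 | 1
7 | 3
8 | 1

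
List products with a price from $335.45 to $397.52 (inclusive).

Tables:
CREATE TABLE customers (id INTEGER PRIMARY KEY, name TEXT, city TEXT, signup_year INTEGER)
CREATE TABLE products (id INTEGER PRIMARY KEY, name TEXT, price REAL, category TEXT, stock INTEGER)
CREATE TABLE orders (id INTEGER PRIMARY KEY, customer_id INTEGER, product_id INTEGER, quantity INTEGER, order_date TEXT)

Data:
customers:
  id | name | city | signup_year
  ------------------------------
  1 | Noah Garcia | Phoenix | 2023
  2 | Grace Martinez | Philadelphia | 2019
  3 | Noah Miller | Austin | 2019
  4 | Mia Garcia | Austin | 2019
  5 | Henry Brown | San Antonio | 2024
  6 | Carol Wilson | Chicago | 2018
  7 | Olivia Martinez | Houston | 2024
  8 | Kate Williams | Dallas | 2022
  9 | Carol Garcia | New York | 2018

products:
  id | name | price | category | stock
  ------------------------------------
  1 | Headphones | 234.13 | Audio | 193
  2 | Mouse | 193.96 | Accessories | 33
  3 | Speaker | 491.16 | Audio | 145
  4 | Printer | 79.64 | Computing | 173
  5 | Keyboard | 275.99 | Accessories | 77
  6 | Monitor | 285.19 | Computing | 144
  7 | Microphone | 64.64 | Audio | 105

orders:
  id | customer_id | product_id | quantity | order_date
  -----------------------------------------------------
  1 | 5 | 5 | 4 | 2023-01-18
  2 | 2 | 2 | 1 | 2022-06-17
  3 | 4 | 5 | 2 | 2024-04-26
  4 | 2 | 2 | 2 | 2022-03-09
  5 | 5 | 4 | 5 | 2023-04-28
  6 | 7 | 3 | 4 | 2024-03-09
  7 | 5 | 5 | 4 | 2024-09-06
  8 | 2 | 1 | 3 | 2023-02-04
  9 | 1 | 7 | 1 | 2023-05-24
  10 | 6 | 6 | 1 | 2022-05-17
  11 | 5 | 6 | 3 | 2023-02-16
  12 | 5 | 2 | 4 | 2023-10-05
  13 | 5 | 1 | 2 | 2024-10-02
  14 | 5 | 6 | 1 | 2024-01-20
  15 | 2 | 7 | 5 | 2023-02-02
SELECT name, price FROM products WHERE price BETWEEN 335.45 AND 397.52

Execution result:
(no rows)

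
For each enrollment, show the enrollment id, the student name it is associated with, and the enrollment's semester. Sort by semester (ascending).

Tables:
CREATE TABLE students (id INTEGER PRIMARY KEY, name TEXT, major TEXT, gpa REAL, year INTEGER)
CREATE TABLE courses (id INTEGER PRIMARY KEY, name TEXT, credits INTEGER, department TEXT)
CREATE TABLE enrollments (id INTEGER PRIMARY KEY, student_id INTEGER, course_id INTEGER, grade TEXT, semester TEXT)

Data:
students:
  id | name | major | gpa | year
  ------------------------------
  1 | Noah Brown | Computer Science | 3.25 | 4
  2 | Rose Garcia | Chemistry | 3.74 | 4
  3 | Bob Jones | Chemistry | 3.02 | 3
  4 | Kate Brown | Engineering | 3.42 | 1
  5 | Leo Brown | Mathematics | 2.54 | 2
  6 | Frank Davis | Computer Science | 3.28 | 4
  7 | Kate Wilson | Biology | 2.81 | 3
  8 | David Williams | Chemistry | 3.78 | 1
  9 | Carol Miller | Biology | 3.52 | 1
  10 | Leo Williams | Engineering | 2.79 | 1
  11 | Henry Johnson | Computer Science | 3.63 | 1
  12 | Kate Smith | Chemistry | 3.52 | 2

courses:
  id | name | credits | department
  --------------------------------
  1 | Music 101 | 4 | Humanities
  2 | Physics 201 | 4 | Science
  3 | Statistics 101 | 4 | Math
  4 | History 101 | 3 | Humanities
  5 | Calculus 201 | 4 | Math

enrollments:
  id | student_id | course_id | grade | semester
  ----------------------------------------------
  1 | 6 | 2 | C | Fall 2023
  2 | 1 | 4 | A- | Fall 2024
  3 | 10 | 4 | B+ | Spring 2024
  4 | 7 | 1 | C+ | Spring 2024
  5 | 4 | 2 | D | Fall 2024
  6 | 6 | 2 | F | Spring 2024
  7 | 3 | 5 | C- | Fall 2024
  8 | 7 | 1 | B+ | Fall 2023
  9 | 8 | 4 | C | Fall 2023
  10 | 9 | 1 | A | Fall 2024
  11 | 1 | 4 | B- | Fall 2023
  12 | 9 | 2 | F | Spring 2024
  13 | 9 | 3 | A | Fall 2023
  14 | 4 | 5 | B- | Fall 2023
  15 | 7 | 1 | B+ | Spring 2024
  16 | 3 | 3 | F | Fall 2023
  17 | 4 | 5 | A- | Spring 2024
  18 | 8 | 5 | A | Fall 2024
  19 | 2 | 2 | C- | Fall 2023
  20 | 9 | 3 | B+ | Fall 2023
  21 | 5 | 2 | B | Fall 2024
SELECT c.id, p.name AS student, c.semester FROM enrollments c JOIN students p ON c.student_id = p.id ORDER BY c.semester ASC

Execution result:
id | student | semester
1 | Frank Davis | Fall 2023
8 | Kate Wilson | Fall 2023
9 | David Williams | Fall 2023
11 | Noah Brown | Fall 2023
13 | Carol Miller | Fall 2023
14 | Kate Brown | Fall 2023
16 | Bob Jones | Fall 2023
19 | Rose Garcia | Fall 2023
20 | Carol Miller | Fall 2023
2 | Noah Brown | Fall 2024
5 | Kate Brown | Fall 2024
7 | Bob Jones | Fall 2024
10 | Carol Miller | Fall 2024
18 | David Williams | Fall 2024
21 | Leo Brown | Fall 2024
3 | Leo Williams | Spring 2024
4 | Kate Wilson | Spring 2024
6 | Frank Davis | Spring 2024
12 | Carol Miller | Spring 2024
15 | Kate Wilson | Spring 2024
17 | Kate Brown | Spring 2024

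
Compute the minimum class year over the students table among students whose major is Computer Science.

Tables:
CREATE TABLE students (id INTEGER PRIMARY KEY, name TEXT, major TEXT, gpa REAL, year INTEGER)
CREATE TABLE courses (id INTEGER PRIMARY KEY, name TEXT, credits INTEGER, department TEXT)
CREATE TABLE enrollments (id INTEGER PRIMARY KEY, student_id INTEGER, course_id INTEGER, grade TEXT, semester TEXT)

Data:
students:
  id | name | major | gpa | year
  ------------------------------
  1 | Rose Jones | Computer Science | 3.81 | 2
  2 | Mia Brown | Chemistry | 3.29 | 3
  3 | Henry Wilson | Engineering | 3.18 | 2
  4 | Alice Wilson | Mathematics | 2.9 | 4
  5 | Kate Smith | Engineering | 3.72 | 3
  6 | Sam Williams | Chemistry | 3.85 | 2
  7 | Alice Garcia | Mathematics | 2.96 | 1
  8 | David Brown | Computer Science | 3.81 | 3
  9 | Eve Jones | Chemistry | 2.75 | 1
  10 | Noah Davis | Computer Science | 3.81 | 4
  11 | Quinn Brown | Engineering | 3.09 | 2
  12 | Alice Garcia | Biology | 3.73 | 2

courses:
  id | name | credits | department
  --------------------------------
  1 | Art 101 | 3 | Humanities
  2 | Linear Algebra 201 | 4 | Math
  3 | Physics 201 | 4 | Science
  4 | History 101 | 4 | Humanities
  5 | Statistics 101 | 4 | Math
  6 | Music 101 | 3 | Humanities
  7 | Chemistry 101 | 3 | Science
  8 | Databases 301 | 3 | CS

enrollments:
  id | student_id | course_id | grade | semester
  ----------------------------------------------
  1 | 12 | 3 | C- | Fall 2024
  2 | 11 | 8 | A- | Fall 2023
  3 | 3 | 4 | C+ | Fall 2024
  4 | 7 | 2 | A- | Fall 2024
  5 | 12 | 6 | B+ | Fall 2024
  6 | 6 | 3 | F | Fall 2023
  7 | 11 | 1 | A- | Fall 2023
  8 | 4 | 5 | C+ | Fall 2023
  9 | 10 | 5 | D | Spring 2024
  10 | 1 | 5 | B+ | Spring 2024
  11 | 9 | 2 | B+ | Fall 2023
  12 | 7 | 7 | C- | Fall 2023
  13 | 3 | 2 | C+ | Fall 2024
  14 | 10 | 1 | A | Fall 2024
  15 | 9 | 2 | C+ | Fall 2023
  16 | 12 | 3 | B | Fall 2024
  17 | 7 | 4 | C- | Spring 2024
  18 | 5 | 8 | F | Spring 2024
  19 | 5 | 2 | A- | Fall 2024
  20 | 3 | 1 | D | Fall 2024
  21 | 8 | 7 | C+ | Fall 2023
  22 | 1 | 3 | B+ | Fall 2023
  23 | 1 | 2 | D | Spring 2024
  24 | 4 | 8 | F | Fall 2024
SELECT MIN(year) FROM students WHERE major = 'Computer Science'

Execution result:
2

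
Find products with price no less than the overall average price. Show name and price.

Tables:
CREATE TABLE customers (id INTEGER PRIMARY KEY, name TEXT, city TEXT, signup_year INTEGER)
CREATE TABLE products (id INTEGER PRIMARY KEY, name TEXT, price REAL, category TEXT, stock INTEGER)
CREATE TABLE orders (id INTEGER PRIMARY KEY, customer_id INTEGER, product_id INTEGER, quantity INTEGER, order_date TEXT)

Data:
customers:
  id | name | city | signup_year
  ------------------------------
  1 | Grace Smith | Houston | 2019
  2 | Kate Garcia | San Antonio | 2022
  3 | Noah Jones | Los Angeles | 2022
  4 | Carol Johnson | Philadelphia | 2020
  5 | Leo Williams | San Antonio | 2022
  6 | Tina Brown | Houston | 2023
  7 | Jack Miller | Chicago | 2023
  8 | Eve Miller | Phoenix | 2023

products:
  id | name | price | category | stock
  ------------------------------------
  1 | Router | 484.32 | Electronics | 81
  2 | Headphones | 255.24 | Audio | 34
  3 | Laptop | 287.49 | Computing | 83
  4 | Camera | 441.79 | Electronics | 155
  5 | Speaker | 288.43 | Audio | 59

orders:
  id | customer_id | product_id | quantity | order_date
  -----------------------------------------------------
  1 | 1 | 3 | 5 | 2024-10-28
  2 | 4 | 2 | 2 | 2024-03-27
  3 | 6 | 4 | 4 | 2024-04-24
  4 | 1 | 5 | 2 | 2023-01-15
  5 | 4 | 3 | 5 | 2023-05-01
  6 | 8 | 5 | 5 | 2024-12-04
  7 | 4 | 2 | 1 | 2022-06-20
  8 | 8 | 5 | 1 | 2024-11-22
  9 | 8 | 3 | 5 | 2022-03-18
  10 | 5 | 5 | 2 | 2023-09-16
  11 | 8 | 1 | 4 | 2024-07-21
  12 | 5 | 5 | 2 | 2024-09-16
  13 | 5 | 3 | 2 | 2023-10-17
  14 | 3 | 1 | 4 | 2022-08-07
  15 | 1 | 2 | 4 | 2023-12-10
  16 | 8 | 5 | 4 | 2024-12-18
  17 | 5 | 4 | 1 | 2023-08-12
SELECT name, price FROM products WHERE price >= (SELECT AVG(price) FROM products)

Execution result:
name | price
Router | 484.32
Camera | 441.79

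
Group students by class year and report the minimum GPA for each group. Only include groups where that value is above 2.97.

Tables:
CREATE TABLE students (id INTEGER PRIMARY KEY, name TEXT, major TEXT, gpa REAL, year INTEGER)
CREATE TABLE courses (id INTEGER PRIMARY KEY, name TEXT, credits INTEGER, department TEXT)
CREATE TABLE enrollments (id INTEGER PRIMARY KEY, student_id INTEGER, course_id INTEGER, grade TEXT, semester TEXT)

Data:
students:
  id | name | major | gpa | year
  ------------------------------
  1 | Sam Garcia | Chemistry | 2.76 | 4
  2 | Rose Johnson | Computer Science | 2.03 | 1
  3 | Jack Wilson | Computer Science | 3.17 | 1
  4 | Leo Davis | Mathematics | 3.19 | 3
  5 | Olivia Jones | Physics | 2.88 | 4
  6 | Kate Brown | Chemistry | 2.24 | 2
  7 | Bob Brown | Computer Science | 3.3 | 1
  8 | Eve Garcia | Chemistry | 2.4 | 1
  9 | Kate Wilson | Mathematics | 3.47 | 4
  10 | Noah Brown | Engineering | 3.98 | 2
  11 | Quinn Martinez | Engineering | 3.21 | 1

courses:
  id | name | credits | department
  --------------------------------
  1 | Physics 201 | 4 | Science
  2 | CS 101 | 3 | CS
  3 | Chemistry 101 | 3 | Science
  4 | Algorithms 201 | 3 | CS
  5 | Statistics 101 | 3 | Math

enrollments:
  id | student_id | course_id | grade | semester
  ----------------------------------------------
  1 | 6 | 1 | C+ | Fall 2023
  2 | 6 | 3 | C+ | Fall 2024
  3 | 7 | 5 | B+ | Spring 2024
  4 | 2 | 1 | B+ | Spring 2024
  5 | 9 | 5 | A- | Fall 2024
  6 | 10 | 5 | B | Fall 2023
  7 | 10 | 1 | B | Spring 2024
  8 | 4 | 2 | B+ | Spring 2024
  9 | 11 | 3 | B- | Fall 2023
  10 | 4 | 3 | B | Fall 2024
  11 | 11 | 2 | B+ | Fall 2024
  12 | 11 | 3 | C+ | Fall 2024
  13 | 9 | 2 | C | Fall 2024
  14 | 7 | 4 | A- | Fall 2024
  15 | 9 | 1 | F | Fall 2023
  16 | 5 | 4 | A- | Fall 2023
SELECT year, MIN(gpa) AS min_gpa FROM students GROUP BY year HAVING MIN(gpa) > 2.97

Execution result:
year | min_gpa
3 | 3.19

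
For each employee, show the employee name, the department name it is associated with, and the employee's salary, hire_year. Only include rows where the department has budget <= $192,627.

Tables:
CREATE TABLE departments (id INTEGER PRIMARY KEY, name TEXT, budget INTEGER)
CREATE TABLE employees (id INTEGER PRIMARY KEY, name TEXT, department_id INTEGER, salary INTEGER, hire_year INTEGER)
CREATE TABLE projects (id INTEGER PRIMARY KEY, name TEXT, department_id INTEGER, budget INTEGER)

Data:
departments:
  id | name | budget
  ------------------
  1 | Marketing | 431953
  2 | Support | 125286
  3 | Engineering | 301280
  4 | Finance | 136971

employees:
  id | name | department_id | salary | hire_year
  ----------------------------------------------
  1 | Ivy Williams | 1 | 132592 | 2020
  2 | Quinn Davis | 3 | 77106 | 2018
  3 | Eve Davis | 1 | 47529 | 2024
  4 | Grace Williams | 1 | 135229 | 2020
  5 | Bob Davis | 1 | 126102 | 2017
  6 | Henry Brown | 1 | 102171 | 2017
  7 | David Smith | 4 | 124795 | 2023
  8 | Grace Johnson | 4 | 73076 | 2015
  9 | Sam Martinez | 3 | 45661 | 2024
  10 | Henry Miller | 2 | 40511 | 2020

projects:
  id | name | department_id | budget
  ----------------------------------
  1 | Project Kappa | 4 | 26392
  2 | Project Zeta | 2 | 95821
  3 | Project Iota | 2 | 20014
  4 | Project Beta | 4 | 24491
SELECT c.name, p.name AS department, c.salary, c.hire_year FROM employees c JOIN departments p ON c.department_id = p.id WHERE p.budget <= 192627

Execution result:
name | department | salary | hire_year
David Smith | Finance | 124795 | 2023
Grace Johnson | Finance | 73076 | 2015
Henry Miller | Support | 40511 | 2020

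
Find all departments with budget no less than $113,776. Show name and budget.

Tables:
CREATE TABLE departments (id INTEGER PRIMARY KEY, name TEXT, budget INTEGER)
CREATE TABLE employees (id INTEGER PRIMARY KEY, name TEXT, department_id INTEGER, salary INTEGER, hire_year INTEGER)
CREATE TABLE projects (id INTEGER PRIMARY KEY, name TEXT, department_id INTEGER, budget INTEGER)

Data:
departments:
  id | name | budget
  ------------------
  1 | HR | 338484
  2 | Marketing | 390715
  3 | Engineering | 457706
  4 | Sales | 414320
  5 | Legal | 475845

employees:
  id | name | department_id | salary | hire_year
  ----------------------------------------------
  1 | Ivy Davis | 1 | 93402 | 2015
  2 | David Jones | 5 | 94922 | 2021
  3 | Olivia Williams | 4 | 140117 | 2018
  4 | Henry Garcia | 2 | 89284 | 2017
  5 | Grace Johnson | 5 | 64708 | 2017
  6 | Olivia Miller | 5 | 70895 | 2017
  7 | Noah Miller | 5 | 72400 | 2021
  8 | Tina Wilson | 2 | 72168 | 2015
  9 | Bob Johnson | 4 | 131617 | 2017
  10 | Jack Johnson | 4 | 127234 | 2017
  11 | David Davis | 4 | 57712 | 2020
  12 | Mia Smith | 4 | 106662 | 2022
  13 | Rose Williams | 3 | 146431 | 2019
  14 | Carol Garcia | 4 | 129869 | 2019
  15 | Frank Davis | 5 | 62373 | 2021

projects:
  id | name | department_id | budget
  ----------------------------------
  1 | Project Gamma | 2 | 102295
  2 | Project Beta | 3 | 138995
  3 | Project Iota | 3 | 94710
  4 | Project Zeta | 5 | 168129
SELECT name, budget FROM departments WHERE budget >= 113776

Execution result:
name | budget
HR | 338484
Marketing | 390715
Engineering | 457706
Sales | 414320
Legal | 475845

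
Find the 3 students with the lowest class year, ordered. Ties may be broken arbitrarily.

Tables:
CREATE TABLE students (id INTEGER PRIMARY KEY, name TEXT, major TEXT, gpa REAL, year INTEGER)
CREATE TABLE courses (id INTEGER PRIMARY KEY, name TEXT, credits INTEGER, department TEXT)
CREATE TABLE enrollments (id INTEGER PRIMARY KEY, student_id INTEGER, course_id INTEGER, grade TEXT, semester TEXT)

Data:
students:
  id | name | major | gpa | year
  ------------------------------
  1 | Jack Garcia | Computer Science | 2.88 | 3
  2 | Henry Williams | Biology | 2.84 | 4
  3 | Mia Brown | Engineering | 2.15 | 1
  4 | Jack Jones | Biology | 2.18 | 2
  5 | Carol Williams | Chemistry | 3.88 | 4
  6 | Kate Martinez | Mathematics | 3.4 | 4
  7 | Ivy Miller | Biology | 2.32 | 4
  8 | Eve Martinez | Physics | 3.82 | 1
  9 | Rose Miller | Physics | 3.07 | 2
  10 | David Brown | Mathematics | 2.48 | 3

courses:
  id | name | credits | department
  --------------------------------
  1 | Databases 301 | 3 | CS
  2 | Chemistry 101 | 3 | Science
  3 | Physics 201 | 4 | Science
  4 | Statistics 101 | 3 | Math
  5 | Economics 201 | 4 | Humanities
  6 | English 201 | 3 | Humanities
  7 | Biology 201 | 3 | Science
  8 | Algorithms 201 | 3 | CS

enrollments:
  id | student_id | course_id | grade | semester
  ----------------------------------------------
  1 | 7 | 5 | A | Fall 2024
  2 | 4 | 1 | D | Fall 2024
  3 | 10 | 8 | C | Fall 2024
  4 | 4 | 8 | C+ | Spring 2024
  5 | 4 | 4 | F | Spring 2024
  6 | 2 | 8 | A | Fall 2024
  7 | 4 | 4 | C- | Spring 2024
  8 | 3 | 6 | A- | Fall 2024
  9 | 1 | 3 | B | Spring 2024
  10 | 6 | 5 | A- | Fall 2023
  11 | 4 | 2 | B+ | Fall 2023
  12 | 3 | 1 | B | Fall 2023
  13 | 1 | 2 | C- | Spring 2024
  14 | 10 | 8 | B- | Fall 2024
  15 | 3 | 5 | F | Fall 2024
SELECT name, year FROM students ORDER BY year ASC LIMIT 3

Execution result:
name | year
Mia Brown | 1
Eve Martinez | 1
Jack Jones | 2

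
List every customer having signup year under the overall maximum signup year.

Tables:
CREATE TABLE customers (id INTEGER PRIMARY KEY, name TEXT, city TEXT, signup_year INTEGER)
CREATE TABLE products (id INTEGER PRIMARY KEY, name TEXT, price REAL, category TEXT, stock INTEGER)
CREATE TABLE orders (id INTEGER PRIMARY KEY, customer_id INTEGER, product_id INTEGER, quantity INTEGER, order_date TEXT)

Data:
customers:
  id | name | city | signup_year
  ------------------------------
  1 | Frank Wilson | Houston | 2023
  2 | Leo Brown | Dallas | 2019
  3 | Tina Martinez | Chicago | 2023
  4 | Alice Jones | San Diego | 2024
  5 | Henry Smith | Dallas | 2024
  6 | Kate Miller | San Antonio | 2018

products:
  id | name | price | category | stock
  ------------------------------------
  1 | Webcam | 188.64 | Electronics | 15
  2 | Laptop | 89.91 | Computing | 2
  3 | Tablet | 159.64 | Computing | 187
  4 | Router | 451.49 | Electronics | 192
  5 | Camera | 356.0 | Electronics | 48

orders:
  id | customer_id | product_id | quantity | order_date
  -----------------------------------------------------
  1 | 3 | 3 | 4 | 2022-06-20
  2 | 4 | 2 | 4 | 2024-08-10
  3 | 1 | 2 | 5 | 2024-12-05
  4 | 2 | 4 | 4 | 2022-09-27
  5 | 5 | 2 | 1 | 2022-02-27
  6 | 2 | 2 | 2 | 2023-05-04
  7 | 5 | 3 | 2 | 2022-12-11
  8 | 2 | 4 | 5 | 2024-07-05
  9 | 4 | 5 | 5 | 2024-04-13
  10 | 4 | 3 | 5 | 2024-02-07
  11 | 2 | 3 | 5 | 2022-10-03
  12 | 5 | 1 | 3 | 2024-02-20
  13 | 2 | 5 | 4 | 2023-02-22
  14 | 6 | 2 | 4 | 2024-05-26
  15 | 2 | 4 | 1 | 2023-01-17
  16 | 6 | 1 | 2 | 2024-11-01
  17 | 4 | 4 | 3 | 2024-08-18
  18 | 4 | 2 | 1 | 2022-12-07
SELECT name, signup_year FROM customers WHERE signup_year < (SELECT MAX(signup_year) FROM customers)

Execution result:
name | signup_year
Frank Wilson | 2023
Leo Brown | 2019
Tina Martinez | 2023
Kate Miller | 2018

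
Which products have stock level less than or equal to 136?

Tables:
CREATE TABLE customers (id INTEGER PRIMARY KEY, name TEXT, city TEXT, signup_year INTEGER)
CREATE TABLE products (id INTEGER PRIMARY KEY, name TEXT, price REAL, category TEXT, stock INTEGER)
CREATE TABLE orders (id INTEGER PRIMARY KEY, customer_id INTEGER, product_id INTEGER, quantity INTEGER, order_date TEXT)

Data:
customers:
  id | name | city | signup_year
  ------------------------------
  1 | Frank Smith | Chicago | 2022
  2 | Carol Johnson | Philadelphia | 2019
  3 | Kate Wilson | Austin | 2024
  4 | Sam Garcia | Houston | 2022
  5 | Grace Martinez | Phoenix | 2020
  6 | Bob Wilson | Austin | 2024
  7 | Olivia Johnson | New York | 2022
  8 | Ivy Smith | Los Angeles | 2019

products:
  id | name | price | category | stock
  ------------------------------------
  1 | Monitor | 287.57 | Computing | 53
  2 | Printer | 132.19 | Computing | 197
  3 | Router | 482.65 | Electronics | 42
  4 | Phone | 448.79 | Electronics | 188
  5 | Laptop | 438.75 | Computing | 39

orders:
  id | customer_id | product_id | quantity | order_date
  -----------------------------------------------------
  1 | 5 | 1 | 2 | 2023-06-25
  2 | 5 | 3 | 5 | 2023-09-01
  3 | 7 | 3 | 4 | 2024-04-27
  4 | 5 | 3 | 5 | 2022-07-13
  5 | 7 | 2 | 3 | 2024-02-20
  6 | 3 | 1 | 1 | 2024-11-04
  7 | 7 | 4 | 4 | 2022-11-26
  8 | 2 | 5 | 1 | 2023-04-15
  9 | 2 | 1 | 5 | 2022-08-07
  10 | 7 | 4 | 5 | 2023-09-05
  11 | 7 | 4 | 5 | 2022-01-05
SELECT name, stock FROM products WHERE stock <= 136

Execution result:
name | stock
Monitor | 53
Router | 42
Laptop | 39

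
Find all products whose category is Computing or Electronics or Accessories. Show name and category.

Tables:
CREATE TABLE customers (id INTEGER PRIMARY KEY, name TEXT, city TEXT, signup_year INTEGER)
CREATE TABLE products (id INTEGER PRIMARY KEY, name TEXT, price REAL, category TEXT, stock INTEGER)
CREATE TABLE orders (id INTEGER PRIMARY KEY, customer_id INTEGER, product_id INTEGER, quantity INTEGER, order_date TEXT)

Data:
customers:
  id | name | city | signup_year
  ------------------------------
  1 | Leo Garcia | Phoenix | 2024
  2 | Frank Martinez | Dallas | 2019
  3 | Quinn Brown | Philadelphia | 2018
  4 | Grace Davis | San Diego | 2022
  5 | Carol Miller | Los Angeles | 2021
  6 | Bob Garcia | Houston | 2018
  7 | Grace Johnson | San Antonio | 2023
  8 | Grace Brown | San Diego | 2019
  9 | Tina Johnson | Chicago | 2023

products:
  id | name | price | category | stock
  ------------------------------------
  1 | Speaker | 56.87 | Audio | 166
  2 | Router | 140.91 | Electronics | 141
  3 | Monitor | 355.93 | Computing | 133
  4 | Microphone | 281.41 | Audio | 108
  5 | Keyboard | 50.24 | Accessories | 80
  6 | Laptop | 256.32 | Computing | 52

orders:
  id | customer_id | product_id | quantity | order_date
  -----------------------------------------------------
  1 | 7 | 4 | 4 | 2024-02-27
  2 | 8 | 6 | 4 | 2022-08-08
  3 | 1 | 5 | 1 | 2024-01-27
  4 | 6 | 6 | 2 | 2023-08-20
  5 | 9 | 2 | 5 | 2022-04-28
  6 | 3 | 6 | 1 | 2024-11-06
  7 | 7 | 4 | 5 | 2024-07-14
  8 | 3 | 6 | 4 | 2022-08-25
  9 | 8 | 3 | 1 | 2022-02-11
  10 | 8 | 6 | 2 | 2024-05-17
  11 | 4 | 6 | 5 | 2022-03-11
SELECT name, category FROM products WHERE category IN ('Computing', 'Electronics', 'Accessories')

Execution result:
name | category
Router | Electronics
Monitor | Computing
Keyboard | Accessories
Laptop | Computing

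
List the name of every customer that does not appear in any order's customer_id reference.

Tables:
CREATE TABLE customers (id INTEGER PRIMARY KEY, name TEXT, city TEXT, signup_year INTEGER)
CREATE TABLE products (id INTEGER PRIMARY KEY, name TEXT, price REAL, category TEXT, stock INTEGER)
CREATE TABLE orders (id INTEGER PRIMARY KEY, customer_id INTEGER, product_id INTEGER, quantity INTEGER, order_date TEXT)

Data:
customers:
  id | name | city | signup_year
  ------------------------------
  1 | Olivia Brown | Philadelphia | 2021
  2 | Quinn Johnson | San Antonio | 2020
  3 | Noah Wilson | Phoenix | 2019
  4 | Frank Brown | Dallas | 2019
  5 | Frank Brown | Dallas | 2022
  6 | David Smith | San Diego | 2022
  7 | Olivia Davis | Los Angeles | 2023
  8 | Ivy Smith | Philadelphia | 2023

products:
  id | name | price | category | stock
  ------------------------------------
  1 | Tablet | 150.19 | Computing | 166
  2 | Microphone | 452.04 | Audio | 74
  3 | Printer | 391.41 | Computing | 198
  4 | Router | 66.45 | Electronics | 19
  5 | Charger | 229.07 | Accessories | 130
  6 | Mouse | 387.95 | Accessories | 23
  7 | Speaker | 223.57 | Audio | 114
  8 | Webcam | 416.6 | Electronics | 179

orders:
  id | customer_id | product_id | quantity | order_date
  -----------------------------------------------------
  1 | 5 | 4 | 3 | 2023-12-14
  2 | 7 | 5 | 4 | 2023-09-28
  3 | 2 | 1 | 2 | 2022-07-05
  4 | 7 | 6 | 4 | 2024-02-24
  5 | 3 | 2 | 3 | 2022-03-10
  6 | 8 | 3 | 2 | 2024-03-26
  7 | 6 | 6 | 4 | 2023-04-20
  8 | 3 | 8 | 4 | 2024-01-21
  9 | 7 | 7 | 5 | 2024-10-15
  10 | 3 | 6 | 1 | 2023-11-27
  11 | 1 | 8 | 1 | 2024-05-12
SELECT p.name FROM customers p LEFT JOIN orders c ON c.customer_id = p.id WHERE c.id IS NULL

Execution result:
Frank Brown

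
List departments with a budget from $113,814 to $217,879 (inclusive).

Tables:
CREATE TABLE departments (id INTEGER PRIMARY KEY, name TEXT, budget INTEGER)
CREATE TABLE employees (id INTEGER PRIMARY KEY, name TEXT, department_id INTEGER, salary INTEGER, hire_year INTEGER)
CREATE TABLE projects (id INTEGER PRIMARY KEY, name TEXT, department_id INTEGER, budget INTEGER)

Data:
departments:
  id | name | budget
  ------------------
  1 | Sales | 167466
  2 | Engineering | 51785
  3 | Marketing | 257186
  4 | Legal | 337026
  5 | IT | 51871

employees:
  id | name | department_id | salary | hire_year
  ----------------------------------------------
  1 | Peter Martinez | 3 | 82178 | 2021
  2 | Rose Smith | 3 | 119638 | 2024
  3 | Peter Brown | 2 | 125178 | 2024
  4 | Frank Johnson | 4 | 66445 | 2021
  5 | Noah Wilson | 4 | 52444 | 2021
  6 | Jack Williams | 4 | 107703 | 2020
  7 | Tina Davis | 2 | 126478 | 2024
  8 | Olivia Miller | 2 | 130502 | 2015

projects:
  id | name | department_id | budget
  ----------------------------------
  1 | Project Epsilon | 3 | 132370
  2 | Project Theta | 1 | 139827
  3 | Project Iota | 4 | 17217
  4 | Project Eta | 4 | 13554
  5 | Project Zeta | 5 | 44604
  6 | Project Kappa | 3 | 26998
SELECT name, budget FROM departments WHERE budget BETWEEN 113814 AND 217879

Execution result:
name | budget
Sales | 167466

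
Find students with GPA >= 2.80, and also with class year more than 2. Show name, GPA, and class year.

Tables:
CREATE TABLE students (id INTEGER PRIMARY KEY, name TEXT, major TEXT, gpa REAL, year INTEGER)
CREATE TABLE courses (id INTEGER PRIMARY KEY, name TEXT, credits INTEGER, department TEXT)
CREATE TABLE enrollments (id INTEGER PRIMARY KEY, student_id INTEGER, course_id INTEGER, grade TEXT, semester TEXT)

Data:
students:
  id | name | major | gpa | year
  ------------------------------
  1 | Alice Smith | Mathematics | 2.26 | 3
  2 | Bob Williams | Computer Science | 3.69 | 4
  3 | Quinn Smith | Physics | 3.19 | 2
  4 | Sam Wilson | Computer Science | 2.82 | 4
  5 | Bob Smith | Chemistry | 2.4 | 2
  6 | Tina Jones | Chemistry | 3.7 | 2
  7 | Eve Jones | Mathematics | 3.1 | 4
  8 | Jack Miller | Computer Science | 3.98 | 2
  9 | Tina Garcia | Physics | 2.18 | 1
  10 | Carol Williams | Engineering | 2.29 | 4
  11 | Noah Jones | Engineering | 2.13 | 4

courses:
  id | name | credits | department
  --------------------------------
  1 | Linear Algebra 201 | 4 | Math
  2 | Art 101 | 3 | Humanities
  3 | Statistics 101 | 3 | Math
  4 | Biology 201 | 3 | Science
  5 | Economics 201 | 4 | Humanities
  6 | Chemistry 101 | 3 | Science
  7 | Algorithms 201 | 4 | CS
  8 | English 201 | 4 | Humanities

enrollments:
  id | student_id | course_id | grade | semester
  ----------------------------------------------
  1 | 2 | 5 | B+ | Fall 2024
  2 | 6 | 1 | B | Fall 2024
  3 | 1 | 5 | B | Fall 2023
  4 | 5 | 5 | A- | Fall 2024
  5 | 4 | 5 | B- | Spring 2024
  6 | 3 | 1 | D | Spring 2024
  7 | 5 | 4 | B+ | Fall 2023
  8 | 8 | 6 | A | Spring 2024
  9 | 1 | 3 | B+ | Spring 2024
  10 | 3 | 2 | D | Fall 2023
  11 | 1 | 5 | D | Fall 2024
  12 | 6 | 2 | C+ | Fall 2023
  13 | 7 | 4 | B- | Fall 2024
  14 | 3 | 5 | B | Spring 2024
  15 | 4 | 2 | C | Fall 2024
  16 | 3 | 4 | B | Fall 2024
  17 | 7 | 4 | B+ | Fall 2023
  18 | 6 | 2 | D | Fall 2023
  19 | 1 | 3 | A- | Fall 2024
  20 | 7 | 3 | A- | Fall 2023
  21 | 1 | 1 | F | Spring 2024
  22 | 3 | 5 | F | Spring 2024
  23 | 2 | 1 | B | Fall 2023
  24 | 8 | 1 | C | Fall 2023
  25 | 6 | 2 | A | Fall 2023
SELECT name, gpa, year FROM students WHERE gpa >= 2.8 AND year > 2

Execution result:
name | gpa | year
Bob Williams | 3.69 | 4
Sam Wilson | 2.82 | 4
Eve Jones | 3.10 | 4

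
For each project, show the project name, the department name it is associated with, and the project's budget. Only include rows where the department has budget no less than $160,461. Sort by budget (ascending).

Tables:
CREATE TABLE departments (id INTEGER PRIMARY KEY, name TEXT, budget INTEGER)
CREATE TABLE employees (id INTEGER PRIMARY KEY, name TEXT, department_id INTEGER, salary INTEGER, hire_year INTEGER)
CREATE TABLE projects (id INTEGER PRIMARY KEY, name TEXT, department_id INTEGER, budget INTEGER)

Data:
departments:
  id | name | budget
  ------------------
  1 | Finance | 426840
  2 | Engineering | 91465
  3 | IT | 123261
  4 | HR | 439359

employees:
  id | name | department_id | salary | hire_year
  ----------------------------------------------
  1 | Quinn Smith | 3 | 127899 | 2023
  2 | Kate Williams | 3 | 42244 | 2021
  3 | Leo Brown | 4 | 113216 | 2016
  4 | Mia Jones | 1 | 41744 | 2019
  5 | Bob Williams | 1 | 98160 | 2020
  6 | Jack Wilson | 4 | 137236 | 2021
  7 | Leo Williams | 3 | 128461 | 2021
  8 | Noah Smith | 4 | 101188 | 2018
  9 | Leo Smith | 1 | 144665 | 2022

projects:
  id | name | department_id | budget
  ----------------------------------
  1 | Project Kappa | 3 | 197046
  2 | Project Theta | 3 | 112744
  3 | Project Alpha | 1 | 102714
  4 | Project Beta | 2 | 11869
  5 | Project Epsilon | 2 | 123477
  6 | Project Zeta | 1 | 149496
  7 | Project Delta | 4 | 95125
SELECT c.name, p.name AS department, c.budget FROM projects c JOIN departments p ON c.department_id = p.id WHERE p.budget >= 160461 ORDER BY c.budget ASC

Execution result:
name | department | budget
Project Delta | HR | 95125
Project Alpha | Finance | 102714
Project Zeta | Finance | 149496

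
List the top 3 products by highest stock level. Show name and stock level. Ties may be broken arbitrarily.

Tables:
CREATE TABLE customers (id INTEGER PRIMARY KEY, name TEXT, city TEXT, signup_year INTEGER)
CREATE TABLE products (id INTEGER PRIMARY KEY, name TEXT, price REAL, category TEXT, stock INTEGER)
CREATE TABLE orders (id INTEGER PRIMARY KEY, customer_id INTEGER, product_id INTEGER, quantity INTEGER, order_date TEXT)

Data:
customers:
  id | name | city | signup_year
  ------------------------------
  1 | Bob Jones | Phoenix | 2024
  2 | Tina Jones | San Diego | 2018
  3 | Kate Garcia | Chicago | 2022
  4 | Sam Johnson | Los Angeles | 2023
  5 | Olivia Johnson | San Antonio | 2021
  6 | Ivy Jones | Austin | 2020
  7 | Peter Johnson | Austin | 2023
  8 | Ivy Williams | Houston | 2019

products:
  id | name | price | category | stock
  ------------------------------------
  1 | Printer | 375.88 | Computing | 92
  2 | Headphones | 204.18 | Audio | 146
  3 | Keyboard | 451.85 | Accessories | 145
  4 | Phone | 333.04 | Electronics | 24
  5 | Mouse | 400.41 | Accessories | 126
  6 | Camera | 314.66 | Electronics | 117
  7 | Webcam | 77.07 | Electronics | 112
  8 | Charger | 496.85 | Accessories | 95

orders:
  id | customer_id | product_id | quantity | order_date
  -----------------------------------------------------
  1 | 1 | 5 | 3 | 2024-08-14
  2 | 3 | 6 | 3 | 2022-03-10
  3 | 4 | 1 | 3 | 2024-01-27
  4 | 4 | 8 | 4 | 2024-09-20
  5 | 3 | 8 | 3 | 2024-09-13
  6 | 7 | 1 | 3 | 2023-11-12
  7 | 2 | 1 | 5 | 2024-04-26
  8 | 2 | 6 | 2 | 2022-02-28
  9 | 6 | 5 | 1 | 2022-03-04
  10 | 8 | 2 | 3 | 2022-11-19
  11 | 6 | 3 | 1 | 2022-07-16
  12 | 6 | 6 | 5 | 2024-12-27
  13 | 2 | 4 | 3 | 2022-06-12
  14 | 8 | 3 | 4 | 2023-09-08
SELECT name, stock FROM products ORDER BY stock DESC LIMIT 3

Execution result:
name | stock
Headphones | 146
Keyboard | 145
Mouse | 126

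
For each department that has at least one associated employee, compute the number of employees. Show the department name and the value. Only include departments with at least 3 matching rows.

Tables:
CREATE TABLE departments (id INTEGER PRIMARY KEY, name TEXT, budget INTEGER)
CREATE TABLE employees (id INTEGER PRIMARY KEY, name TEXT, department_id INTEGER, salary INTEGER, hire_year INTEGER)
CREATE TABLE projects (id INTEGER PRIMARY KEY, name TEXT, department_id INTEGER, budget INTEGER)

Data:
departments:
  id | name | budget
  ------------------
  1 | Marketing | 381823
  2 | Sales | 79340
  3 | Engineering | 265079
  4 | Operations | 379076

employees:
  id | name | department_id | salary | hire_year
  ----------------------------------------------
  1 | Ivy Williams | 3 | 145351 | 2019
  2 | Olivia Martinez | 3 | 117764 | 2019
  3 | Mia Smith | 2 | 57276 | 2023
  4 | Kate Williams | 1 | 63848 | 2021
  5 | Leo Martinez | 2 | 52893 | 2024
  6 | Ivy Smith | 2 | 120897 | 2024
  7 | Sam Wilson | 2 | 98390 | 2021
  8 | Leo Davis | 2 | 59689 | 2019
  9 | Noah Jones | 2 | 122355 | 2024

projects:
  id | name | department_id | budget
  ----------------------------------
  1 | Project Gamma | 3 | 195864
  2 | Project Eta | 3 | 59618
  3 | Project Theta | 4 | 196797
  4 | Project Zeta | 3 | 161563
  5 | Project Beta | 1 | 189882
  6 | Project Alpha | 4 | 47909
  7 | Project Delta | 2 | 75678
SELECT p.name, COUNT(*) AS n FROM employees c JOIN departments p ON c.department_id = p.id GROUP BY p.id, p.name HAVING COUNT(*) >= 3

Execution result:
name | n
Sales | 6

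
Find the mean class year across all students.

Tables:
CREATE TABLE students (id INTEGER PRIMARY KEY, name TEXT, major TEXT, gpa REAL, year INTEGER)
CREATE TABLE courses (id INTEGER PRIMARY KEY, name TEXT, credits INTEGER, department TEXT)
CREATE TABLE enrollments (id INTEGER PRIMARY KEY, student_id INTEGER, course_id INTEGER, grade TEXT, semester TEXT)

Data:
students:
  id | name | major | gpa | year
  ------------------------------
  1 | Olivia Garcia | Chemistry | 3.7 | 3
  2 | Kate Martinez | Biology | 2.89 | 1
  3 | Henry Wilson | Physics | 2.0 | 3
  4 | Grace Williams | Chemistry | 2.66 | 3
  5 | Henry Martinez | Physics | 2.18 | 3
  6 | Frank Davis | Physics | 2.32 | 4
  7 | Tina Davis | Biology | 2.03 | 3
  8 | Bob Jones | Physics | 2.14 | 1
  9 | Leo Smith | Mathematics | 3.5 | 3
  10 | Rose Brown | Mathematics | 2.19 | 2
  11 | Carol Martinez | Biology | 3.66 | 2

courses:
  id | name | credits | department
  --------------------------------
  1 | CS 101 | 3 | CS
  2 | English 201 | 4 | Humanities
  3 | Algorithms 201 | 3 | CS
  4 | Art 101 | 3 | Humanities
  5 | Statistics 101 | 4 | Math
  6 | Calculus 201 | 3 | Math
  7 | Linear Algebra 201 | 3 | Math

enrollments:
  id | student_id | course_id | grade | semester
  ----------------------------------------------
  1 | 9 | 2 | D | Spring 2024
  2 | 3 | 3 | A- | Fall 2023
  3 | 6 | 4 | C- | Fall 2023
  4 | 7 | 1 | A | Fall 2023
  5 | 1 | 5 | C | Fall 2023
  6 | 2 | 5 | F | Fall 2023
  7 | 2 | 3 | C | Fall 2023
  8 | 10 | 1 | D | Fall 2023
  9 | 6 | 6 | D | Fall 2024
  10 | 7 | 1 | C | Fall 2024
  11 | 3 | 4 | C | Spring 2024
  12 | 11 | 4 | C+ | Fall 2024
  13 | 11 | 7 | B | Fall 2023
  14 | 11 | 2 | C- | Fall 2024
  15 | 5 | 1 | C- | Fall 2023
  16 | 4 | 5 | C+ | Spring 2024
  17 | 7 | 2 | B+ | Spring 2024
SELECT AVG(year) FROM students

Execution result:
2.55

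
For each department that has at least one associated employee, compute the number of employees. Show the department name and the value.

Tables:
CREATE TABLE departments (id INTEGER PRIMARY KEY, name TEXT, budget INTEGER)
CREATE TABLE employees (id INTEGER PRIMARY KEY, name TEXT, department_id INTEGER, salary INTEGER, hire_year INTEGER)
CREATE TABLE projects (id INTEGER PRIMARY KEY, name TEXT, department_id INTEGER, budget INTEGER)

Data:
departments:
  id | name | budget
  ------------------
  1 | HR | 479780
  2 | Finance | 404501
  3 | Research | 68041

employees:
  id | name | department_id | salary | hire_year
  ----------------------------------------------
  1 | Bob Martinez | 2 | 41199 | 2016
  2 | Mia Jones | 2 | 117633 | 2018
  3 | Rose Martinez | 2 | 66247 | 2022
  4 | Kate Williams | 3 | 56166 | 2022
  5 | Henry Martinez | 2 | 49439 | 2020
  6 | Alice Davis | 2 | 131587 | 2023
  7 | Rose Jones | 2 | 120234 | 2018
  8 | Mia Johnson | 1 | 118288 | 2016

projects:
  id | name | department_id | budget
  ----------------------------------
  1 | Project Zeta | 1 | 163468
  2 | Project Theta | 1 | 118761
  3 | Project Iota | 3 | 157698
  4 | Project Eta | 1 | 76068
SELECT p.name, COUNT(*) AS n FROM employees c JOIN departments p ON c.department_id = p.id GROUP BY p.id, p.name

Execution result:
name | n
HR | 1
Finance | 6
Research | 1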